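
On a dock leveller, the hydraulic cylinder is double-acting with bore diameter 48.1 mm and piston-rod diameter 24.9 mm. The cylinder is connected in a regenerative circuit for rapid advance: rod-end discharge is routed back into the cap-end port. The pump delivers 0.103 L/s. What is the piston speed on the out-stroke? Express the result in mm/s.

In regeneration the rod-end outflow joins the pump flow into the cap end, so the net volume the pump must supply per unit advance equals the rod cross-section area.
Rod cross-section A_rod = π/4 × (24.9 mm)² = 487.0 mm^2
v = Q_pump / A_rod

v ≈ 212 mm/s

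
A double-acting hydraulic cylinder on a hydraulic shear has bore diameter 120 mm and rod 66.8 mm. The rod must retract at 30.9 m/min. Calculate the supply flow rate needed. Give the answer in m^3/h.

Q ≈ 14.5 m^3/h

Rod-side annular area A_ann = π/4 × (120² − 66.8²) = 7805 mm^2
Q = A × v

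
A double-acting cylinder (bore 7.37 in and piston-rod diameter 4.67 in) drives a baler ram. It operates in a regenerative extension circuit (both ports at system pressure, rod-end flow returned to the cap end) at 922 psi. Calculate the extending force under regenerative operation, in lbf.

With equal pressure on both faces, forces on the annular region cancel; the net push is pressure × rod cross-section.
Rod cross-section A_rod = π/4 × (4.67 in)² = 17.13 in^2
F = P × A_rod

F ≈ 15800 lbf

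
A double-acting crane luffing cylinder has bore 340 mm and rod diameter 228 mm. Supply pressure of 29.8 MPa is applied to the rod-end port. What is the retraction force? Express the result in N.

F ≈ 1.49e6 N

Rod-side annular area A_ann = π/4 × (340² − 228²) = 49960 mm^2
On retraction the pressure acts on the annular area (bore minus rod).
F = P × A_ann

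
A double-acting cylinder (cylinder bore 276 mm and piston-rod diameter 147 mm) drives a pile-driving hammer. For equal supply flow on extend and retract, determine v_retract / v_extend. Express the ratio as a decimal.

v_ret/v_ext ≈ 1.40

Cap-side area A_cap = π/4 × (276 mm)² = 59830 mm^2
Rod-side annular area A_ann = π/4 × (276² − 147²) = 42860 mm^2
For equal Q, v ∝ 1/A, so v_ret/v_ext = A_cap/A_ann.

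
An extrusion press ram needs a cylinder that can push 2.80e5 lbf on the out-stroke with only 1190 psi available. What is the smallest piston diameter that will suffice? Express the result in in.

Extension force acts on the full piston face: F = P × (π/4)D².
D = √(4F / (πP)) = √(4 × 2.80e5 lbf / (π × 1190 psi))

D ≈ 17.3 in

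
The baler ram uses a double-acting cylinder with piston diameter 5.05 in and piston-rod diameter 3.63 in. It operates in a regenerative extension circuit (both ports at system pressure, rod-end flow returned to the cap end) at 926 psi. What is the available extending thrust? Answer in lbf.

With equal pressure on both faces, forces on the annular region cancel; the net push is pressure × rod cross-section.
Rod cross-section A_rod = π/4 × (3.63 in)² = 10.35 in^2
F = P × A_rod

F ≈ 9580 lbf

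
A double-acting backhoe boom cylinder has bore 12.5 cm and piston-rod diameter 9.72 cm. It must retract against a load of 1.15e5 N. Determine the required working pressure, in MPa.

Rod-side annular area A_ann = π/4 × (12.5² − 9.72²) = 48.52 cm^2
Retraction: pressure acts on the annular area.
P = F / A = 1.15e5 N / A

P ≈ 23.7 MPa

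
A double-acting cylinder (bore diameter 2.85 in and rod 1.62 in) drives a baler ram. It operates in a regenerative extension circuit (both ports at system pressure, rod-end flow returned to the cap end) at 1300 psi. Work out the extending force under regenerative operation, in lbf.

With equal pressure on both faces, forces on the annular region cancel; the net push is pressure × rod cross-section.
Rod cross-section A_rod = π/4 × (1.62 in)² = 2.061 in^2
F = P × A_rod

F ≈ 2680 lbf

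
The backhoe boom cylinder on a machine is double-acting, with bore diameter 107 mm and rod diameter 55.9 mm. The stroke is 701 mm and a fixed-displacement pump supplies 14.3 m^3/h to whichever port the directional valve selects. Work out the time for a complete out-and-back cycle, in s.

Cap-side area A_cap = π/4 × (107 mm)² = 8992 mm^2
Rod-side annular area A_ann = π/4 × (107² − 55.9²) = 6538 mm^2
t_ext = A_cap·L/Q = 1.587 s
t_ret = A_ann·L/Q = 1.154 s
t_cycle = t_ext + t_ret

t ≈ 2.74 s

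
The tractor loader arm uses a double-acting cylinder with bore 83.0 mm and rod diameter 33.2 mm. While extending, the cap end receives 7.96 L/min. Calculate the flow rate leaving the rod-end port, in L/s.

Q_out ≈ 0.111 L/s

Cap-side area A_cap = π/4 × (83.0 mm)² = 5411 mm^2
Rod-side annular area A_ann = π/4 × (83.0² − 33.2²) = 4545 mm^2
Piston speed v = Q_in/A_cap; rod-end outflow Q_out = v × A_ann = Q_in × A_ann/A_cap.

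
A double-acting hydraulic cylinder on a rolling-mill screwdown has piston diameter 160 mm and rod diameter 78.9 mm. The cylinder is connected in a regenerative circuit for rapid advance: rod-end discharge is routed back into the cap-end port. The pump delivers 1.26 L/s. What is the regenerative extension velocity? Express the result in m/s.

v ≈ 0.258 m/s

In regeneration the rod-end outflow joins the pump flow into the cap end, so the net volume the pump must supply per unit advance equals the rod cross-section area.
Rod cross-section A_rod = π/4 × (78.9 mm)² = 4889 mm^2
v = Q_pump / A_rod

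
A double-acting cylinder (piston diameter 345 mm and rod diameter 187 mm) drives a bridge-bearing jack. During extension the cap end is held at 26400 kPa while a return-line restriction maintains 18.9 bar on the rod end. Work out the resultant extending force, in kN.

Cap-side area A_cap = π/4 × (345 mm)² = 93480 mm^2
Rod-side annular area A_ann = π/4 × (345² − 187²) = 66020 mm^2
Net thrust = P_cap·A_cap − P_rod·A_ann = 2468 kN − 124.8 kN

F ≈ 2340 kN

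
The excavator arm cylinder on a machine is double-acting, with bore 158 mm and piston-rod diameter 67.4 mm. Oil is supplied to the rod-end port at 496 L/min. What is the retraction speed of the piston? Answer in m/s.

Rod-side annular area A_ann = π/4 × (158² − 67.4²) = 16040 mm^2
Flow into the rod-end port fills the annular volume.
v = Q / A

v ≈ 0.515 m/s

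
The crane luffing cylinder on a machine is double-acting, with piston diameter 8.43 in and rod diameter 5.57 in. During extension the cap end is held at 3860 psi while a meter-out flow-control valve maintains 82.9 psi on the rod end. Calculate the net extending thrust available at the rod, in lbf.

Cap-side area A_cap = π/4 × (8.43 in)² = 55.81 in^2
Rod-side annular area A_ann = π/4 × (8.43² − 5.57²) = 31.45 in^2
Net thrust = P_cap·A_cap − P_rod·A_ann = 2.154e5 lbf − 2607 lbf

F ≈ 2.13e5 lbf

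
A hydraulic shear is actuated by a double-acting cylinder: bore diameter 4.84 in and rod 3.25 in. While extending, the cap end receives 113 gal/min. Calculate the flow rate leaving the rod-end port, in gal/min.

Cap-side area A_cap = π/4 × (4.84 in)² = 18.40 in^2
Rod-side annular area A_ann = π/4 × (4.84² − 3.25²) = 10.10 in^2
Piston speed v = Q_in/A_cap; rod-end outflow Q_out = v × A_ann = Q_in × A_ann/A_cap.

Q_out ≈ 62.0 gal/min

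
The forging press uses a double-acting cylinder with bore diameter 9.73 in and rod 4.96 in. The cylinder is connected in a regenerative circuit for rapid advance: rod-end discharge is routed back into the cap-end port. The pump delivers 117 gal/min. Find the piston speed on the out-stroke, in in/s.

v ≈ 23.3 in/s

In regeneration the rod-end outflow joins the pump flow into the cap end, so the net volume the pump must supply per unit advance equals the rod cross-section area.
Rod cross-section A_rod = π/4 × (4.96 in)² = 19.32 in^2
v = Q_pump / A_rod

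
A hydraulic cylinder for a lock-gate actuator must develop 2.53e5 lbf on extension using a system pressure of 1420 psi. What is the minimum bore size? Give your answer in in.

Extension force acts on the full piston face: F = P × (π/4)D².
D = √(4F / (πP)) = √(4 × 2.53e5 lbf / (π × 1420 psi))

D ≈ 15.1 in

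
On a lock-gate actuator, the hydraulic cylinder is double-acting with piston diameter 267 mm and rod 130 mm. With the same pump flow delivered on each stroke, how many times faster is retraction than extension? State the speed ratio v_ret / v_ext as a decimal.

Cap-side area A_cap = π/4 × (267 mm)² = 55990 mm^2
Rod-side annular area A_ann = π/4 × (267² − 130²) = 42720 mm^2
For equal Q, v ∝ 1/A, so v_ret/v_ext = A_cap/A_ann.

v_ret/v_ext ≈ 1.31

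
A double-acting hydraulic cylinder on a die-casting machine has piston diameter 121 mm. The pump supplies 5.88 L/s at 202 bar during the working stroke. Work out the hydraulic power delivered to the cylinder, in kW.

W ≈ 119 kW

Hydraulic power = P × Q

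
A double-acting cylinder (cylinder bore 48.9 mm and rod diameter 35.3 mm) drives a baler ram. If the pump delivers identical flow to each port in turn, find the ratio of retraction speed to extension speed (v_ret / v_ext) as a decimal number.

v_ret/v_ext ≈ 2.09

Cap-side area A_cap = π/4 × (48.9 mm)² = 1878 mm^2
Rod-side annular area A_ann = π/4 × (48.9² − 35.3²) = 899.4 mm^2
For equal Q, v ∝ 1/A, so v_ret/v_ext = A_cap/A_ann.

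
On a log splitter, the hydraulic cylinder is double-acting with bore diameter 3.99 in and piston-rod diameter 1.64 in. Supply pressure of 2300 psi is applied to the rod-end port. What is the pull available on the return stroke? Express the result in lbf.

F ≈ 23900 lbf

Rod-side annular area A_ann = π/4 × (3.99² − 1.64²) = 10.39 in^2
On retraction the pressure acts on the annular area (bore minus rod).
F = P × A_ann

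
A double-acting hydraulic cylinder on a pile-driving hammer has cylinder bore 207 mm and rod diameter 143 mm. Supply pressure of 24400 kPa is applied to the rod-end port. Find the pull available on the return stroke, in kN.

Rod-side annular area A_ann = π/4 × (207² − 143²) = 17590 mm^2
On retraction the pressure acts on the annular area (bore minus rod).
F = P × A_ann

F ≈ 429 kN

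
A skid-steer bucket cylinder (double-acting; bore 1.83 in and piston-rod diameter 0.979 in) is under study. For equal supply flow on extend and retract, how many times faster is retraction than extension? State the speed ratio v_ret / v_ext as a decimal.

v_ret/v_ext ≈ 1.40

Cap-side area A_cap = π/4 × (1.83 in)² = 2.630 in^2
Rod-side annular area A_ann = π/4 × (1.83² − 0.979²) = 1.877 in^2
For equal Q, v ∝ 1/A, so v_ret/v_ext = A_cap/A_ann.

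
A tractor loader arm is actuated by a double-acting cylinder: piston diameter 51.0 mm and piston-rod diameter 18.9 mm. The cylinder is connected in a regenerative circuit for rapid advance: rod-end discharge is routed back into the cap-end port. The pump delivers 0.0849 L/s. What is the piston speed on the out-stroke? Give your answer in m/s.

In regeneration the rod-end outflow joins the pump flow into the cap end, so the net volume the pump must supply per unit advance equals the rod cross-section area.
Rod cross-section A_rod = π/4 × (18.9 mm)² = 280.6 mm^2
v = Q_pump / A_rod

v ≈ 0.303 m/s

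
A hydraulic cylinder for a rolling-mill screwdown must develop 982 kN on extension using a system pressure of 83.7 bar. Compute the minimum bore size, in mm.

Extension force acts on the full piston face: F = P × (π/4)D².
D = √(4F / (πP)) = √(4 × 982 kN / (π × 83.7 bar))

D ≈ 386 mm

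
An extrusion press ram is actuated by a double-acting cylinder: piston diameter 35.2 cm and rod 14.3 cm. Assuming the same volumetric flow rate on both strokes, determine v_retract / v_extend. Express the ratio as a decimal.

v_ret/v_ext ≈ 1.20

Cap-side area A_cap = π/4 × (35.2 cm)² = 973.1 cm^2
Rod-side annular area A_ann = π/4 × (35.2² − 14.3²) = 812.5 cm^2
For equal Q, v ∝ 1/A, so v_ret/v_ext = A_cap/A_ann.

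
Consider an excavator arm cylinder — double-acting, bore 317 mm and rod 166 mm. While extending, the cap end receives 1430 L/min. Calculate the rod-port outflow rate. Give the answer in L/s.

Cap-side area A_cap = π/4 × (317 mm)² = 78920 mm^2
Rod-side annular area A_ann = π/4 × (317² − 166²) = 57280 mm^2
Piston speed v = Q_in/A_cap; rod-end outflow Q_out = v × A_ann = Q_in × A_ann/A_cap.

Q_out ≈ 17.3 L/s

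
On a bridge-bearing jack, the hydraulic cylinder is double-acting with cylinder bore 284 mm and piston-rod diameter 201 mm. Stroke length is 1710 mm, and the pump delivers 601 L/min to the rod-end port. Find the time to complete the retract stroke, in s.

t ≈ 5.40 s

Rod-side annular area A_ann = π/4 × (284² − 201²) = 31620 mm^2
Swept volume V = A × L; t = V / Q = A·L / Q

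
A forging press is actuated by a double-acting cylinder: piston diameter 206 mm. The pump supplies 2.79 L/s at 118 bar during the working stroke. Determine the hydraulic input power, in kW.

W ≈ 32.9 kW

Hydraulic power = P × Q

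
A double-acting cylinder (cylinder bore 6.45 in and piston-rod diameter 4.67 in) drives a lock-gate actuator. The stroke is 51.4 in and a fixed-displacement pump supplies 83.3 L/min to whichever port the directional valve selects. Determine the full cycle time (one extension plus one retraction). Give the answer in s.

t ≈ 29.3 s

Cap-side area A_cap = π/4 × (6.45 in)² = 32.67 in^2
Rod-side annular area A_ann = π/4 × (6.45² − 4.67²) = 15.55 in^2
t_ext = A_cap·L/Q = 19.82 s
t_ret = A_ann·L/Q = 9.432 s
t_cycle = t_ext + t_ret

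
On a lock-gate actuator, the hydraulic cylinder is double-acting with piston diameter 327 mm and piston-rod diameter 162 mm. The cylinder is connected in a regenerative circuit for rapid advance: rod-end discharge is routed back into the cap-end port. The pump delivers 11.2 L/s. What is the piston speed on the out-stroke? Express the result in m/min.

v ≈ 32.6 m/min

In regeneration the rod-end outflow joins the pump flow into the cap end, so the net volume the pump must supply per unit advance equals the rod cross-section area.
Rod cross-section A_rod = π/4 × (162 mm)² = 20610 mm^2
v = Q_pump / A_rod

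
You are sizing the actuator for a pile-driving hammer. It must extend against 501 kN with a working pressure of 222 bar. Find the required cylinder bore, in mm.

Extension force acts on the full piston face: F = P × (π/4)D².
D = √(4F / (πP)) = √(4 × 501 kN / (π × 222 bar))

D ≈ 170 mm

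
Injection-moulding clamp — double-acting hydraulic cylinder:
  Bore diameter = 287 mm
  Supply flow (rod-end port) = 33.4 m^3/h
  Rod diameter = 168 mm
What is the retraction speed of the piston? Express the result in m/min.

Rod-side annular area A_ann = π/4 × (287² − 168²) = 42530 mm^2
Flow into the rod-end port fills the annular volume.
v = Q / A

v ≈ 13.1 m/min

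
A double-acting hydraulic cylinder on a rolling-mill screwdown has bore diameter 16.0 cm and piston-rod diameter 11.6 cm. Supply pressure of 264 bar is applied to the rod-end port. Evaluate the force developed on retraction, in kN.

F ≈ 252 kN

Rod-side annular area A_ann = π/4 × (16.0² − 11.6²) = 95.38 cm^2
On retraction the pressure acts on the annular area (bore minus rod).
F = P × A_ann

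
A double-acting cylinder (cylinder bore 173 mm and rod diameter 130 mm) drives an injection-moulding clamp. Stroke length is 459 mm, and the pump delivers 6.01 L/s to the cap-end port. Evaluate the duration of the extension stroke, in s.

Cap-side area A_cap = π/4 × (173 mm)² = 23510 mm^2
Swept volume V = A × L; t = V / Q = A·L / Q

t ≈ 1.80 s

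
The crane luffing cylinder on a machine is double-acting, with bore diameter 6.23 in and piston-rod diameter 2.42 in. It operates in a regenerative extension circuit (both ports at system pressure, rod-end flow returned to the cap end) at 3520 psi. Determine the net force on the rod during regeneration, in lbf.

F ≈ 16200 lbf

With equal pressure on both faces, forces on the annular region cancel; the net push is pressure × rod cross-section.
Rod cross-section A_rod = π/4 × (2.42 in)² = 4.600 in^2
F = P × A_rod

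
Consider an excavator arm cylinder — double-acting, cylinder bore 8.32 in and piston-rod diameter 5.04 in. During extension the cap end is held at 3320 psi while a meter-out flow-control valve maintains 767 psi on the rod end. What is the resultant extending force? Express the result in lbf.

Cap-side area A_cap = π/4 × (8.32 in)² = 54.37 in^2
Rod-side annular area A_ann = π/4 × (8.32² − 5.04²) = 34.42 in^2
Net thrust = P_cap·A_cap − P_rod·A_ann = 1.805e5 lbf − 26400 lbf

F ≈ 1.54e5 lbf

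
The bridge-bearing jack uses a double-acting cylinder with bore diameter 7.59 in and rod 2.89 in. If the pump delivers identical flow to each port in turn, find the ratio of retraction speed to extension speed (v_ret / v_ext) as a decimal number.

Cap-side area A_cap = π/4 × (7.59 in)² = 45.25 in^2
Rod-side annular area A_ann = π/4 × (7.59² − 2.89²) = 38.69 in^2
For equal Q, v ∝ 1/A, so v_ret/v_ext = A_cap/A_ann.

v_ret/v_ext ≈ 1.17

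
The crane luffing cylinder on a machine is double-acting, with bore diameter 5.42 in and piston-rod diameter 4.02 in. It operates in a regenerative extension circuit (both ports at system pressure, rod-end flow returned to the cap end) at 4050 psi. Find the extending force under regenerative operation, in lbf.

With equal pressure on both faces, forces on the annular region cancel; the net push is pressure × rod cross-section.
Rod cross-section A_rod = π/4 × (4.02 in)² = 12.69 in^2
F = P × A_rod

F ≈ 51400 lbf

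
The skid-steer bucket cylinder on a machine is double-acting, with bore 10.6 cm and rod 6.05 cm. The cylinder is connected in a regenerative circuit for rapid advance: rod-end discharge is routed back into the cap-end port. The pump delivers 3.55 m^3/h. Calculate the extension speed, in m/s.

v ≈ 0.343 m/s

In regeneration the rod-end outflow joins the pump flow into the cap end, so the net volume the pump must supply per unit advance equals the rod cross-section area.
Rod cross-section A_rod = π/4 × (6.05 cm)² = 28.75 cm^2
v = Q_pump / A_rod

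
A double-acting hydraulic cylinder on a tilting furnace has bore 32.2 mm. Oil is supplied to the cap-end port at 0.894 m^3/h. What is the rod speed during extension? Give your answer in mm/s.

Cap-side area A_cap = π/4 × (32.2 mm)² = 814.3 mm^2
v = Q / A

v ≈ 305 mm/s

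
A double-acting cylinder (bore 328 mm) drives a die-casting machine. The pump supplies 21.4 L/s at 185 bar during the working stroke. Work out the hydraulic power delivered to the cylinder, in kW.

Hydraulic power = P × Q

W ≈ 396 kW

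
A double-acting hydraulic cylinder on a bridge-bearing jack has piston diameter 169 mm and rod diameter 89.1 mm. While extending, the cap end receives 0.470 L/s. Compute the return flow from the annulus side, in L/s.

Cap-side area A_cap = π/4 × (169 mm)² = 22430 mm^2
Rod-side annular area A_ann = π/4 × (169² − 89.1²) = 16200 mm^2
Piston speed v = Q_in/A_cap; rod-end outflow Q_out = v × A_ann = Q_in × A_ann/A_cap.

Q_out ≈ 0.339 L/s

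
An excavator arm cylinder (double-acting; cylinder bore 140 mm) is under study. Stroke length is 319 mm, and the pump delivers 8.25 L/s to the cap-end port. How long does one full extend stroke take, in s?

Cap-side area A_cap = π/4 × (140 mm)² = 15390 mm^2
Swept volume V = A × L; t = V / Q = A·L / Q

t ≈ 0.595 s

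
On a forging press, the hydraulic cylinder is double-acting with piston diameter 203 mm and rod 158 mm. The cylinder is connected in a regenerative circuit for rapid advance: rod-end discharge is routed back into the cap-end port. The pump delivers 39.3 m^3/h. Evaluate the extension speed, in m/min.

In regeneration the rod-end outflow joins the pump flow into the cap end, so the net volume the pump must supply per unit advance equals the rod cross-section area.
Rod cross-section A_rod = π/4 × (158 mm)² = 19610 mm^2
v = Q_pump / A_rod

v ≈ 33.4 m/min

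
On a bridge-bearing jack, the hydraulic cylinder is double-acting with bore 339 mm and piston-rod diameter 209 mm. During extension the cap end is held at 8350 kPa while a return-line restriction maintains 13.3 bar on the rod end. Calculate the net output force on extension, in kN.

Cap-side area A_cap = π/4 × (339 mm)² = 90260 mm^2
Rod-side annular area A_ann = π/4 × (339² − 209²) = 55950 mm^2
Net thrust = P_cap·A_cap − P_rod·A_ann = 753.7 kN − 74.42 kN

F ≈ 679 kN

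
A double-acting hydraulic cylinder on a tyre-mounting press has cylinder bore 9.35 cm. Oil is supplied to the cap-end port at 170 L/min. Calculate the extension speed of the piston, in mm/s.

v ≈ 413 mm/s

Cap-side area A_cap = π/4 × (9.35 cm)² = 68.66 cm^2
v = Q / A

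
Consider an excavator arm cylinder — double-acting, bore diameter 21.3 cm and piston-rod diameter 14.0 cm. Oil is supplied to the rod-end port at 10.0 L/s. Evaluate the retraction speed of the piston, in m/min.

v ≈ 29.6 m/min

Rod-side annular area A_ann = π/4 × (21.3² − 14.0²) = 202.4 cm^2
Flow into the rod-end port fills the annular volume.
v = Q / A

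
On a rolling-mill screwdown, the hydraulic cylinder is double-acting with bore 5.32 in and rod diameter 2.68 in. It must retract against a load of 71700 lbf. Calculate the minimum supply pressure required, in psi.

P ≈ 4320 psi

Rod-side annular area A_ann = π/4 × (5.32² − 2.68²) = 16.59 in^2
Retraction: pressure acts on the annular area.
P = F / A = 71700 lbf / A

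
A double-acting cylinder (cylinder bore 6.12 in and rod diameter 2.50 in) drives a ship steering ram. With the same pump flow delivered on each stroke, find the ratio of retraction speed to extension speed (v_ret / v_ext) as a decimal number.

v_ret/v_ext ≈ 1.20

Cap-side area A_cap = π/4 × (6.12 in)² = 29.42 in^2
Rod-side annular area A_ann = π/4 × (6.12² − 2.50²) = 24.51 in^2
For equal Q, v ∝ 1/A, so v_ret/v_ext = A_cap/A_ann.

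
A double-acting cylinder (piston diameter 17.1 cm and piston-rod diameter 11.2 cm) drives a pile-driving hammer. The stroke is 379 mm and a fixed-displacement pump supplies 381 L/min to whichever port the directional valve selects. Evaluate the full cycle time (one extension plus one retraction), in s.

Cap-side area A_cap = π/4 × (17.1 cm)² = 229.7 cm^2
Rod-side annular area A_ann = π/4 × (17.1² − 11.2²) = 131.1 cm^2
t_ext = A_cap·L/Q = 1.371 s
t_ret = A_ann·L/Q = 0.7827 s
t_cycle = t_ext + t_ret

t ≈ 2.15 s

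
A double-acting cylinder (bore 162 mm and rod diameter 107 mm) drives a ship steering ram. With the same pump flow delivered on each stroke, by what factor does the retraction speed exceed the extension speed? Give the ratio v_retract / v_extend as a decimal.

v_ret/v_ext ≈ 1.77

Cap-side area A_cap = π/4 × (162 mm)² = 20610 mm^2
Rod-side annular area A_ann = π/4 × (162² − 107²) = 11620 mm^2
For equal Q, v ∝ 1/A, so v_ret/v_ext = A_cap/A_ann.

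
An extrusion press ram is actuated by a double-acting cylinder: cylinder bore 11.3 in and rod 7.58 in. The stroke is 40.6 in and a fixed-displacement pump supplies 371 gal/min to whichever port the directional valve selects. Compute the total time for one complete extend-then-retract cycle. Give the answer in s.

t ≈ 4.42 s

Cap-side area A_cap = π/4 × (11.3 in)² = 100.3 in^2
Rod-side annular area A_ann = π/4 × (11.3² − 7.58²) = 55.16 in^2
t_ext = A_cap·L/Q = 2.851 s
t_ret = A_ann·L/Q = 1.568 s
t_cycle = t_ext + t_ret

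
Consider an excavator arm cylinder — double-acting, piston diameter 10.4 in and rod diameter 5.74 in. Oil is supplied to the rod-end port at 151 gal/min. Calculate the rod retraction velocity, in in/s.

Rod-side annular area A_ann = π/4 × (10.4² − 5.74²) = 59.07 in^2
Flow into the rod-end port fills the annular volume.
v = Q / A

v ≈ 9.84 in/s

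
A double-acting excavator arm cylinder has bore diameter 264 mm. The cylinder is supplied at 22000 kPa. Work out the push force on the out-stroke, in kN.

F ≈ 1200 kN

Cap-side area A_cap = π/4 × (264 mm)² = 54740 mm^2
F = P × A_cap = 22000 kPa × A_cap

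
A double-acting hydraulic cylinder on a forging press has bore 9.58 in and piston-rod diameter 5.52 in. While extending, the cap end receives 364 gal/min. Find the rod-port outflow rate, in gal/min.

Q_out ≈ 243 gal/min

Cap-side area A_cap = π/4 × (9.58 in)² = 72.08 in^2
Rod-side annular area A_ann = π/4 × (9.58² − 5.52²) = 48.15 in^2
Piston speed v = Q_in/A_cap; rod-end outflow Q_out = v × A_ann = Q_in × A_ann/A_cap.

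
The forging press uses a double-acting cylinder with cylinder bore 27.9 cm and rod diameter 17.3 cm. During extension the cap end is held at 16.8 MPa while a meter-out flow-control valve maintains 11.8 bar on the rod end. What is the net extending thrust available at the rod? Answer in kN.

Cap-side area A_cap = π/4 × (27.9 cm)² = 611.4 cm^2
Rod-side annular area A_ann = π/4 × (27.9² − 17.3²) = 376.3 cm^2
Net thrust = P_cap·A_cap − P_rod·A_ann = 1027 kN − 44.40 kN

F ≈ 983 kN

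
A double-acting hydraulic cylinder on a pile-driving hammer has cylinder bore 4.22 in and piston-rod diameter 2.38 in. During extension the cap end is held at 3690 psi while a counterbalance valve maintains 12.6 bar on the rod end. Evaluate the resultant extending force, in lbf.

F ≈ 49900 lbf

Cap-side area A_cap = π/4 × (4.22 in)² = 13.99 in^2
Rod-side annular area A_ann = π/4 × (4.22² − 2.38²) = 9.538 in^2
Net thrust = P_cap·A_cap − P_rod·A_ann = 51610 lbf − 1743 lbf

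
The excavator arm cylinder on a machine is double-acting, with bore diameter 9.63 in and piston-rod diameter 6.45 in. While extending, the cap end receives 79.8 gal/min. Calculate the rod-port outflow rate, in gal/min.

Cap-side area A_cap = π/4 × (9.63 in)² = 72.84 in^2
Rod-side annular area A_ann = π/4 × (9.63² − 6.45²) = 40.16 in^2
Piston speed v = Q_in/A_cap; rod-end outflow Q_out = v × A_ann = Q_in × A_ann/A_cap.

Q_out ≈ 44.0 gal/min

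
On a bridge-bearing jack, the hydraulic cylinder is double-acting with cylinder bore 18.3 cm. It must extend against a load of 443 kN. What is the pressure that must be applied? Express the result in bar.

P ≈ 168 bar

Cap-side area A_cap = π/4 × (18.3 cm)² = 263.0 cm^2
P = F / A = 443 kN / A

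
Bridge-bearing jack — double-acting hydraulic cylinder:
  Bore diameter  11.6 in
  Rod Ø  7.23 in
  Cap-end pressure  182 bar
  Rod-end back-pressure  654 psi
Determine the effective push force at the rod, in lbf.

Cap-side area A_cap = π/4 × (11.6 in)² = 105.7 in^2
Rod-side annular area A_ann = π/4 × (11.6² − 7.23²) = 64.63 in^2
Net thrust = P_cap·A_cap − P_rod·A_ann = 2.790e5 lbf − 42270 lbf

F ≈ 2.37e5 lbf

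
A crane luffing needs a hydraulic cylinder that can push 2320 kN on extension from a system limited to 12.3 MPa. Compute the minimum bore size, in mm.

D ≈ 490 mm

Extension force acts on the full piston face: F = P × (π/4)D².
D = √(4F / (πP)) = √(4 × 2320 kN / (π × 12.3 MPa))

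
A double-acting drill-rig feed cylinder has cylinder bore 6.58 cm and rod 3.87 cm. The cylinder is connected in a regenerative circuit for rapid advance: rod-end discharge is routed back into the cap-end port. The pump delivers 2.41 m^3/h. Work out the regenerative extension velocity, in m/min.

In regeneration the rod-end outflow joins the pump flow into the cap end, so the net volume the pump must supply per unit advance equals the rod cross-section area.
Rod cross-section A_rod = π/4 × (3.87 cm)² = 11.76 cm^2
v = Q_pump / A_rod

v ≈ 34.1 m/min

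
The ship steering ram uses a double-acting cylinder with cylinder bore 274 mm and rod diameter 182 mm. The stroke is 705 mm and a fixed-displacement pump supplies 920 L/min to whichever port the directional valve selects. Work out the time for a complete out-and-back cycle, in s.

Cap-side area A_cap = π/4 × (274 mm)² = 58960 mm^2
Rod-side annular area A_ann = π/4 × (274² − 182²) = 32950 mm^2
t_ext = A_cap·L/Q = 2.711 s
t_ret = A_ann·L/Q = 1.515 s
t_cycle = t_ext + t_ret

t ≈ 4.23 s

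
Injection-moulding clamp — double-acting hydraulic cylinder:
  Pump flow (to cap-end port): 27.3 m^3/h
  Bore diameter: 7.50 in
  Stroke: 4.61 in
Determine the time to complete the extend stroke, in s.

t ≈ 0.440 s

Cap-side area A_cap = π/4 × (7.50 in)² = 44.18 in^2
Swept volume V = A × L; t = V / Q = A·L / Q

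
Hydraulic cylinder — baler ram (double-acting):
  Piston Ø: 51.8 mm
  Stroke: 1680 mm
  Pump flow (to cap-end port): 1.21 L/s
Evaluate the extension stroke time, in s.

t ≈ 2.93 s

Cap-side area A_cap = π/4 × (51.8 mm)² = 2107 mm^2
Swept volume V = A × L; t = V / Q = A·L / Q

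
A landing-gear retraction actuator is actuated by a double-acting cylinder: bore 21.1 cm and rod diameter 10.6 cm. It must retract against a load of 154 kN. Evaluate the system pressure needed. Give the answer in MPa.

Rod-side annular area A_ann = π/4 × (21.1² − 10.6²) = 261.4 cm^2
Retraction: pressure acts on the annular area.
P = F / A = 154 kN / A

P ≈ 5.89 MPa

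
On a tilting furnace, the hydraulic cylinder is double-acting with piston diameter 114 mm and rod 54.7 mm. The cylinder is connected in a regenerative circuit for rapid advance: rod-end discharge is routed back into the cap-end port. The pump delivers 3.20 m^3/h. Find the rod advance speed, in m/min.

v ≈ 22.7 m/min

In regeneration the rod-end outflow joins the pump flow into the cap end, so the net volume the pump must supply per unit advance equals the rod cross-section area.
Rod cross-section A_rod = π/4 × (54.7 mm)² = 2350 mm^2
v = Q_pump / A_rod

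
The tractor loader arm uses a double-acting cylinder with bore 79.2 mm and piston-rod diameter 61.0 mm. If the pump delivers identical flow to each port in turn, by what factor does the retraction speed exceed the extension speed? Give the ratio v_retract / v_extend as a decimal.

v_ret/v_ext ≈ 2.46

Cap-side area A_cap = π/4 × (79.2 mm)² = 4927 mm^2
Rod-side annular area A_ann = π/4 × (79.2² − 61.0²) = 2004 mm^2
For equal Q, v ∝ 1/A, so v_ret/v_ext = A_cap/A_ann.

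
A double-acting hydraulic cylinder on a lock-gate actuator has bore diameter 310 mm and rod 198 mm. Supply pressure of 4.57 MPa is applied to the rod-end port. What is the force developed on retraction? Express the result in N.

F ≈ 2.04e5 N

Rod-side annular area A_ann = π/4 × (310² − 198²) = 44690 mm^2
On retraction the pressure acts on the annular area (bore minus rod).
F = P × A_ann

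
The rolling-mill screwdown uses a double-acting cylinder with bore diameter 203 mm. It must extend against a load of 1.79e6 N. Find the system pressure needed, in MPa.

P ≈ 55.3 MPa

Cap-side area A_cap = π/4 × (203 mm)² = 32370 mm^2
P = F / A = 1.79e6 N / A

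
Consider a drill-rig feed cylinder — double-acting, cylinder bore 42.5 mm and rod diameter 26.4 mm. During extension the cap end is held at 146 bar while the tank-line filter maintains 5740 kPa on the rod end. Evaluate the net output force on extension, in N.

Cap-side area A_cap = π/4 × (42.5 mm)² = 1419 mm^2
Rod-side annular area A_ann = π/4 × (42.5² − 26.4²) = 871.2 mm^2
Net thrust = P_cap·A_cap − P_rod·A_ann = 20710 N − 5001 N

F ≈ 15700 N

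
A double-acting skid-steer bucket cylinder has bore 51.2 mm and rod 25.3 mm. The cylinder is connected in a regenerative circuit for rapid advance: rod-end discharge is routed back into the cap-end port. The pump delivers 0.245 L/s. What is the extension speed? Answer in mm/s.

v ≈ 487 mm/s

In regeneration the rod-end outflow joins the pump flow into the cap end, so the net volume the pump must supply per unit advance equals the rod cross-section area.
Rod cross-section A_rod = π/4 × (25.3 mm)² = 502.7 mm^2
v = Q_pump / A_rod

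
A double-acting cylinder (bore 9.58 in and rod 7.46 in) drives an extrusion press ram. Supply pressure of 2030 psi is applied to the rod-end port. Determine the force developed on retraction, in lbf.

Rod-side annular area A_ann = π/4 × (9.58² − 7.46²) = 28.37 in^2
On retraction the pressure acts on the annular area (bore minus rod).
F = P × A_ann

F ≈ 57600 lbf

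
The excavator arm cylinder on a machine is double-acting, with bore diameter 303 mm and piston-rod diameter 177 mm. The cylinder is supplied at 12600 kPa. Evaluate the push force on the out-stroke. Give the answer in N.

F ≈ 9.09e5 N

Cap-side area A_cap = π/4 × (303 mm)² = 72110 mm^2
F = P × A_cap = 12600 kPa × A_cap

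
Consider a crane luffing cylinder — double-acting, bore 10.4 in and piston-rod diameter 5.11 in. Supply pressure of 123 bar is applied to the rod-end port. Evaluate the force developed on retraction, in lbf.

Rod-side annular area A_ann = π/4 × (10.4² − 5.11²) = 64.44 in^2
On retraction the pressure acts on the annular area (bore minus rod).
F = P × A_ann

F ≈ 1.15e5 lbf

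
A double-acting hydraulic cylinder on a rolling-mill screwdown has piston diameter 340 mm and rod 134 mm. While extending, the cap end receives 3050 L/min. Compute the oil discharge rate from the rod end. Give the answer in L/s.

Q_out ≈ 42.9 L/s

Cap-side area A_cap = π/4 × (340 mm)² = 90790 mm^2
Rod-side annular area A_ann = π/4 × (340² − 134²) = 76690 mm^2
Piston speed v = Q_in/A_cap; rod-end outflow Q_out = v × A_ann = Q_in × A_ann/A_cap.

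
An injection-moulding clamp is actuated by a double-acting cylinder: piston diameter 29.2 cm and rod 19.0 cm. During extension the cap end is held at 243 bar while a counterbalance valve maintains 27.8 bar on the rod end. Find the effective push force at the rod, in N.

Cap-side area A_cap = π/4 × (29.2 cm)² = 669.7 cm^2
Rod-side annular area A_ann = π/4 × (29.2² − 19.0²) = 386.1 cm^2
Net thrust = P_cap·A_cap − P_rod·A_ann = 1.627e6 N − 1.073e5 N

F ≈ 1.52e6 N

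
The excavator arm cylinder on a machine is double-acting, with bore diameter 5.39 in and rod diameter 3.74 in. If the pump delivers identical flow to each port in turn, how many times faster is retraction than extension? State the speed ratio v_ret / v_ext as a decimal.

Cap-side area A_cap = π/4 × (5.39 in)² = 22.82 in^2
Rod-side annular area A_ann = π/4 × (5.39² − 3.74²) = 11.83 in^2
For equal Q, v ∝ 1/A, so v_ret/v_ext = A_cap/A_ann.

v_ret/v_ext ≈ 1.93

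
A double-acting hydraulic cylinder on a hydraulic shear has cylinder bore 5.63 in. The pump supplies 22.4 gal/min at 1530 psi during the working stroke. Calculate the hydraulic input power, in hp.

W ≈ 20.0 hp

Hydraulic power = P × Q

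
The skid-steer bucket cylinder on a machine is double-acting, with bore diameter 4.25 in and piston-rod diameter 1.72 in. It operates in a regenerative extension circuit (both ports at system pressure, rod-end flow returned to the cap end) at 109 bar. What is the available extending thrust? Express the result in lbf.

With equal pressure on both faces, forces on the annular region cancel; the net push is pressure × rod cross-section.
Rod cross-section A_rod = π/4 × (1.72 in)² = 2.324 in^2
F = P × A_rod

F ≈ 3670 lbf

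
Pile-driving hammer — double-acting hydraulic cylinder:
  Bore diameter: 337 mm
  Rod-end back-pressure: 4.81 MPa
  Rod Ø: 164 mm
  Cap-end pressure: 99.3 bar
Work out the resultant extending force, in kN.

F ≈ 558 kN

Cap-side area A_cap = π/4 × (337 mm)² = 89200 mm^2
Rod-side annular area A_ann = π/4 × (337² − 164²) = 68070 mm^2
Net thrust = P_cap·A_cap − P_rod·A_ann = 885.7 kN − 327.4 kN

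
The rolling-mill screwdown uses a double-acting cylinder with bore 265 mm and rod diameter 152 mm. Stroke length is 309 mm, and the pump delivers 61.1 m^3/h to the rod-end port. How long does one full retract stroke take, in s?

t ≈ 0.674 s

Rod-side annular area A_ann = π/4 × (265² − 152²) = 37010 mm^2
Swept volume V = A × L; t = V / Q = A·L / Q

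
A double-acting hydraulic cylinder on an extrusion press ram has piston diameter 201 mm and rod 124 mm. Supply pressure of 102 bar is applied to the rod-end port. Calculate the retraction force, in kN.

F ≈ 200 kN

Rod-side annular area A_ann = π/4 × (201² − 124²) = 19650 mm^2
On retraction the pressure acts on the annular area (bore minus rod).
F = P × A_ann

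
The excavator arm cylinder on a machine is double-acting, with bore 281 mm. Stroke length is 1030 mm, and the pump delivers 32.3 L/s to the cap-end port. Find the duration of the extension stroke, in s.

t ≈ 1.98 s

Cap-side area A_cap = π/4 × (281 mm)² = 62020 mm^2
Swept volume V = A × L; t = V / Q = A·L / Q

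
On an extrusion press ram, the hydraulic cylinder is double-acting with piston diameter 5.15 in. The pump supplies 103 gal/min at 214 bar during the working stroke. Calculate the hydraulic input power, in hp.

W ≈ 186 hp

Hydraulic power = P × Q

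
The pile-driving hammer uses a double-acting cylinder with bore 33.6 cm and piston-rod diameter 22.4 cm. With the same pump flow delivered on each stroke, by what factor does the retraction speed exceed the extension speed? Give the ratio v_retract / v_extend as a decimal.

Cap-side area A_cap = π/4 × (33.6 cm)² = 886.7 cm^2
Rod-side annular area A_ann = π/4 × (33.6² − 22.4²) = 492.6 cm^2
For equal Q, v ∝ 1/A, so v_ret/v_ext = A_cap/A_ann.

v_ret/v_ext ≈ 1.80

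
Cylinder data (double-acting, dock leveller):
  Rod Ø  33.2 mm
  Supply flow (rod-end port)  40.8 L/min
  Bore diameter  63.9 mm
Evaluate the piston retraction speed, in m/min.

v ≈ 17.4 m/min

Rod-side annular area A_ann = π/4 × (63.9² − 33.2²) = 2341 mm^2
Flow into the rod-end port fills the annular volume.
v = Q / A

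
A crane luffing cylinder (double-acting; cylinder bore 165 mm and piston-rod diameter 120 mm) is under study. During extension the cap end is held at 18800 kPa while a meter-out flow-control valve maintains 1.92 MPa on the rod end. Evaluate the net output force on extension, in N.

Cap-side area A_cap = π/4 × (165 mm)² = 21380 mm^2
Rod-side annular area A_ann = π/4 × (165² − 120²) = 10070 mm^2
Net thrust = P_cap·A_cap − P_rod·A_ann = 4.020e5 N − 19340 N

F ≈ 3.83e5 N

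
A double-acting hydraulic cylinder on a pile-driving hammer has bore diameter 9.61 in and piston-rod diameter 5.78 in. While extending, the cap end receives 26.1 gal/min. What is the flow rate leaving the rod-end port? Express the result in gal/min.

Q_out ≈ 16.7 gal/min

Cap-side area A_cap = π/4 × (9.61 in)² = 72.53 in^2
Rod-side annular area A_ann = π/4 × (9.61² − 5.78²) = 46.29 in^2
Piston speed v = Q_in/A_cap; rod-end outflow Q_out = v × A_ann = Q_in × A_ann/A_cap.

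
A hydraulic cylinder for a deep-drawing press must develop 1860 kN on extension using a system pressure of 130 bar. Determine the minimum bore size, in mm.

Extension force acts on the full piston face: F = P × (π/4)D².
D = √(4F / (πP)) = √(4 × 1860 kN / (π × 130 bar))

D ≈ 427 mm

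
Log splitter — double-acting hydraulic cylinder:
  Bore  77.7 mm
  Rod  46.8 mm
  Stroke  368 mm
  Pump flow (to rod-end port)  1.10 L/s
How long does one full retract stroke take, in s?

t ≈ 1.01 s

Rod-side annular area A_ann = π/4 × (77.7² − 46.8²) = 3021 mm^2
Swept volume V = A × L; t = V / Q = A·L / Q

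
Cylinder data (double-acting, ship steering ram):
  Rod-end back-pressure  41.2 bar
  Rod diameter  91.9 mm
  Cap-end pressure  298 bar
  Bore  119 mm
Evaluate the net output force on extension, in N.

F ≈ 3.13e5 N

Cap-side area A_cap = π/4 × (119 mm)² = 11120 mm^2
Rod-side annular area A_ann = π/4 × (119² − 91.9²) = 4489 mm^2
Net thrust = P_cap·A_cap − P_rod·A_ann = 3.314e5 N − 18490 N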